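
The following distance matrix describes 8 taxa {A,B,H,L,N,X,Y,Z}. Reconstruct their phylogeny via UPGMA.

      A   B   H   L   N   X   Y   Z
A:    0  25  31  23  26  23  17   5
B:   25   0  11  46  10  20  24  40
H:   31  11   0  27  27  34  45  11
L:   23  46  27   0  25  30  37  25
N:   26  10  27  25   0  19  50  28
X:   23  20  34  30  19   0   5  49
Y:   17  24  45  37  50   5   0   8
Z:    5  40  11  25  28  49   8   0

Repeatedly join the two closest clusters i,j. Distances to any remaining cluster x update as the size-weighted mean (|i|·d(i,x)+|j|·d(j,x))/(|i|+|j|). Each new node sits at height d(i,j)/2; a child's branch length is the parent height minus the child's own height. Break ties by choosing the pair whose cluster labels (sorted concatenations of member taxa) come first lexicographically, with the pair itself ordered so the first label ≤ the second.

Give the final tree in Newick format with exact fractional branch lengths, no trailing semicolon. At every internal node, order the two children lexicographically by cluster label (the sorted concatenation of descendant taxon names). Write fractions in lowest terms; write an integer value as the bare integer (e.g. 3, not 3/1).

((((A:5/2,Z:5/2):19/2,L:12):5/3,(X:5/2,Y:5/2):67/6):41/30,((B:5,N:5):9/2,H:19/2):83/15)

step 1: merge (A,Z) at d=5; branch lengths A→5/2, Z→5/2; new cluster AZ
  updated: d(AZ,B)=65/2, d(AZ,H)=21, d(AZ,L)=24, d(AZ,N)=27, d(AZ,X)=36, d(AZ,Y)=25/2
step 2: merge (X,Y) at d=5; branch lengths X→5/2, Y→5/2; new cluster XY
  updated: d(AZ,XY)=97/4, d(B,XY)=22, d(H,XY)=79/2, d(L,XY)=67/2, d(N,XY)=69/2
step 3: merge (B,N) at d=10; branch lengths B→5, N→5; new cluster BN
  updated: d(AZ,BN)=119/4, d(BN,H)=19, d(BN,L)=71/2, d(BN,XY)=113/4
step 4: merge (BN,H) at d=19; branch lengths BN→9/2, H→19/2; new cluster BHN
  updated: d(AZ,BHN)=161/6, d(BHN,L)=98/3, d(BHN,XY)=32
step 5: merge (AZ,L) at d=24; branch lengths AZ→19/2, L→12; new cluster ALZ
  updated: d(ALZ,BHN)=259/9, d(ALZ,XY)=82/3
step 6: merge (ALZ,XY) at d=82/3; branch lengths ALZ→5/3, XY→67/6; new cluster ALXYZ
  updated: d(ALXYZ,BHN)=451/15
step 7: merge (ALXYZ,BHN) at d=451/15; branch lengths ALXYZ→41/30, BHN→83/15; new cluster ABHLNXYZ
final tree: ((((A:5/2,Z:5/2):19/2,L:12):5/3,(X:5/2,Y:5/2):67/6):41/30,((B:5,N:5):9/2,H:19/2):83/15)
total length: 2257/30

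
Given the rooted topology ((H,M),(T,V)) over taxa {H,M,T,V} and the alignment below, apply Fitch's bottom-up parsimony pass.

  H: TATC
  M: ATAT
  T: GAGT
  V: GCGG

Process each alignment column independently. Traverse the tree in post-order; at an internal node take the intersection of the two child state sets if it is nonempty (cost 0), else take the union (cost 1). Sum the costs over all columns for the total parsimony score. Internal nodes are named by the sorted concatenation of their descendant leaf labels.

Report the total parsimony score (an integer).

8

site 0, node HM: H={T} ∪ M={A} → {A,T} (+1)
site 0, node TV: T={G} ∩ V={G} → {G} (+0)
site 0, node HMTV: HM={A,T} ∪ TV={G} → {A,G,T} (+1)
site 1, node HM: H={A} ∪ M={T} → {A,T} (+1)
site 1, node TV: T={A} ∪ V={C} → {A,C} (+1)
site 1, node HMTV: HM={A,T} ∩ TV={A,C} → {A} (+0)
site 2, node HM: H={T} ∪ M={A} → {A,T} (+1)
site 2, node TV: T={G} ∩ V={G} → {G} (+0)
site 2, node HMTV: HM={A,T} ∪ TV={G} → {A,G,T} (+1)
site 3, node HM: H={C} ∪ M={T} → {C,T} (+1)
site 3, node TV: T={T} ∪ V={G} → {G,T} (+1)
site 3, node HMTV: HM={C,T} ∩ TV={G,T} → {T} (+0)
per-site changes: [2, 2, 2, 2]; total = 8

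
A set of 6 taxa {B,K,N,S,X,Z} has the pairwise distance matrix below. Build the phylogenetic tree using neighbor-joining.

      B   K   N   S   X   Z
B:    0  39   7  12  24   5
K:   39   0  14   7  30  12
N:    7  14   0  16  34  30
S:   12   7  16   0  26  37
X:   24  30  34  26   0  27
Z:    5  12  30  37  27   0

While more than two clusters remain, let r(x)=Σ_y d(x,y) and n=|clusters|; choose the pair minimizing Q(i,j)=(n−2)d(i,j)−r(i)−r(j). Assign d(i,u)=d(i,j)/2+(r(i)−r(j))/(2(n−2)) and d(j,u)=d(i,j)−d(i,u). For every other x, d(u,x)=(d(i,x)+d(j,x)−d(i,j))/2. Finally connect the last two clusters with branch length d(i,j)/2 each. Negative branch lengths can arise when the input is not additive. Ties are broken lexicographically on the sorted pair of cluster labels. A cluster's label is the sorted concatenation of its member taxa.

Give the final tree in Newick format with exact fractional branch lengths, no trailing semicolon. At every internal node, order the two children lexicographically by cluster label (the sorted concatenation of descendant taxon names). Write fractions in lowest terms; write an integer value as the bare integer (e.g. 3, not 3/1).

(((((B:-1/2,Z:11/2):20/3,X:49/3):49/8,N:59/8):33/8,K:29/8):27/16,S:27/16)

iteration 1: select B,Z (d=5, Q=-178); attach at lengths (-1/2, 11/2); label the merged cluster BZ
  updated: d(BZ,K)=23, d(BZ,N)=16, d(BZ,S)=22, d(BZ,X)=23
iteration 2: select BZ,X (d=23, Q=-128); attach at lengths (20/3, 49/3); label the merged cluster BXZ
  updated: d(BXZ,K)=15, d(BXZ,N)=27/2, d(BXZ,S)=25/2
iteration 3: select BXZ,N (d=27/2, Q=-115/2); attach at lengths (49/8, 59/8); label the merged cluster BNXZ
  updated: d(BNXZ,K)=31/4, d(BNXZ,S)=15/2
iteration 4: select BNXZ,K (d=31/4, Q=-89/4); attach at lengths (33/8, 29/8); label the merged cluster BKNXZ
  updated: d(BKNXZ,S)=27/8
iteration 5: select BKNXZ,S (d=27/8); attach at lengths (27/16, 27/16); label the merged cluster BKNSXZ
final tree: (((((B:-1/2,Z:11/2):20/3,X:49/3):49/8,N:59/8):33/8,K:29/8):27/16,S:27/16)
total length: 421/8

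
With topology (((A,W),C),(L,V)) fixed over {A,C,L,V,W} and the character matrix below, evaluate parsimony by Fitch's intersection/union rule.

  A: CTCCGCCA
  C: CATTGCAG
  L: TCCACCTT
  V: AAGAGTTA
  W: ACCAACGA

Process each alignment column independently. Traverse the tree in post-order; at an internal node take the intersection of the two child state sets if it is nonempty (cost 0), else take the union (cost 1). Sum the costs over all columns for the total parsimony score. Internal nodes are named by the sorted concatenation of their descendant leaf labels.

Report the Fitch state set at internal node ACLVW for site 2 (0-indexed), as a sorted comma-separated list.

AW@0: {C} ∪ {A} = {A,C} (union, +1)
ACW@0: {A,C} ∩ {C} = {C} (intersection, +0)
LV@0: {T} ∪ {A} = {A,T} (union, +1)
ACLVW@0: {C} ∪ {A,T} = {A,C,T} (union, +1)
AW@1: {T} ∪ {C} = {C,T} (union, +1)
ACW@1: {C,T} ∪ {A} = {A,C,T} (union, +1)
LV@1: {C} ∪ {A} = {A,C} (union, +1)
ACLVW@1: {A,C,T} ∩ {A,C} = {A,C} (intersection, +0)
AW@2: {C} ∩ {C} = {C} (intersection, +0)
ACW@2: {C} ∪ {T} = {C,T} (union, +1)
LV@2: {C} ∪ {G} = {C,G} (union, +1)
ACLVW@2: {C,T} ∩ {C,G} = {C} (intersection, +0)
AW@3: {C} ∪ {A} = {A,C} (union, +1)
ACW@3: {A,C} ∪ {T} = {A,C,T} (union, +1)
LV@3: {A} ∩ {A} = {A} (intersection, +0)
ACLVW@3: {A,C,T} ∩ {A} = {A} (intersection, +0)
AW@4: {G} ∪ {A} = {A,G} (union, +1)
ACW@4: {A,G} ∩ {G} = {G} (intersection, +0)
LV@4: {C} ∪ {G} = {C,G} (union, +1)
ACLVW@4: {G} ∩ {C,G} = {G} (intersection, +0)
AW@5: {C} ∩ {C} = {C} (intersection, +0)
ACW@5: {C} ∩ {C} = {C} (intersection, +0)
LV@5: {C} ∪ {T} = {C,T} (union, +1)
ACLVW@5: {C} ∩ {C,T} = {C} (intersection, +0)
AW@6: {C} ∪ {G} = {C,G} (union, +1)
ACW@6: {C,G} ∪ {A} = {A,C,G} (union, +1)
LV@6: {T} ∩ {T} = {T} (intersection, +0)
ACLVW@6: {A,C,G} ∪ {T} = {A,C,G,T} (union, +1)
AW@7: {A} ∩ {A} = {A} (intersection, +0)
ACW@7: {A} ∪ {G} = {A,G} (union, +1)
LV@7: {T} ∪ {A} = {A,T} (union, +1)
ACLVW@7: {A,G} ∩ {A,T} = {A} (intersection, +0)
per-site changes: [3, 3, 2, 2, 2, 1, 3, 2]; total = 18

C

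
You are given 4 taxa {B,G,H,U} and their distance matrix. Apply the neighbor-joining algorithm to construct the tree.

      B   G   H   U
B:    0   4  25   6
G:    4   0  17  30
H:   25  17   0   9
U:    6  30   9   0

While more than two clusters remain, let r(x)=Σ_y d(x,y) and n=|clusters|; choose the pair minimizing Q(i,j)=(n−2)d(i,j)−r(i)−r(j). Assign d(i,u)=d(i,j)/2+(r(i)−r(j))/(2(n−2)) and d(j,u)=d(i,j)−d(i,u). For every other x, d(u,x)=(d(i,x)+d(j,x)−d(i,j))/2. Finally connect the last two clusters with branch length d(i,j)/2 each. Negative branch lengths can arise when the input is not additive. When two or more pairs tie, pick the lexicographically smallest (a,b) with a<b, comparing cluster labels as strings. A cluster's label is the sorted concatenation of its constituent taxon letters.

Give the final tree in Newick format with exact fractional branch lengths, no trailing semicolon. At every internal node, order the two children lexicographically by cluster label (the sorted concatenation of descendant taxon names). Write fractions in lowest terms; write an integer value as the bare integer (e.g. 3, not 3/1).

(((B:-2,G:6):13,H:6):3/2,U:3/2)

step 1: merge (B,G) at d=4, Q=-78; branch lengths B→-2, G→6; new cluster BG
  updated: d(BG,H)=19, d(BG,U)=16
step 2: merge (BG,H) at d=19, Q=-44; branch lengths BG→13, H→6; new cluster BGH
  updated: d(BGH,U)=3
step 3: merge (BGH,U) at d=3; branch lengths BGH→3/2, U→3/2; new cluster BGHU
final tree: (((B:-2,G:6):13,H:6):3/2,U:3/2)
total length: 26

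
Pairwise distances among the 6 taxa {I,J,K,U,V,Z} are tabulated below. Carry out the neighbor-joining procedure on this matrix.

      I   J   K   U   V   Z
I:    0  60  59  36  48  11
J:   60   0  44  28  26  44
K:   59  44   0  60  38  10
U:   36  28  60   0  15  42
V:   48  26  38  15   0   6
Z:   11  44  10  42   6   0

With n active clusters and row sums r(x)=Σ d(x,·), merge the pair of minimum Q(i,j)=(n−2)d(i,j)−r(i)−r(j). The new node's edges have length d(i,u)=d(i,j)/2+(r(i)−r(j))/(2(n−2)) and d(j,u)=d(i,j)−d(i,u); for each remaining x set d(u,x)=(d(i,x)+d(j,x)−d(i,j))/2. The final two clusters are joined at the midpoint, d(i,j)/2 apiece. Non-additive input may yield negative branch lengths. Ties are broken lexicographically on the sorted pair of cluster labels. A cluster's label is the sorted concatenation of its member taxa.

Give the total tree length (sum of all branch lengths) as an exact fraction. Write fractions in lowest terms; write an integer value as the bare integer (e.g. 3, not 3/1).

705/8

iteration 1: select K,Z (d=10, Q=-284); attach at lengths (69/4, -29/4); label the merged cluster KZ
  updated: d(I,KZ)=30, d(J,KZ)=39, d(KZ,U)=46, d(KZ,V)=17
iteration 2: select I,KZ (d=30, Q=-216); attach at lengths (22, 8); label the merged cluster IKZ
  updated: d(IKZ,J)=69/2, d(IKZ,U)=26, d(IKZ,V)=35/2
iteration 3: select IKZ,V (d=35/2, Q=-203/2); attach at lengths (109/8, 31/8); label the merged cluster IKVZ
  updated: d(IKVZ,J)=43/2, d(IKVZ,U)=47/4
iteration 4: select IKVZ,J (d=43/2, Q=-245/4); attach at lengths (21/8, 151/8); label the merged cluster IJKVZ
  updated: d(IJKVZ,U)=73/8
iteration 5: select IJKVZ,U (d=73/8); attach at lengths (73/16, 73/16); label the merged cluster IJKUVZ
final tree: ((((I:22,(K:69/4,Z:-29/4):8):109/8,V:31/8):21/8,J:151/8):73/16,U:73/16)
total length: 705/8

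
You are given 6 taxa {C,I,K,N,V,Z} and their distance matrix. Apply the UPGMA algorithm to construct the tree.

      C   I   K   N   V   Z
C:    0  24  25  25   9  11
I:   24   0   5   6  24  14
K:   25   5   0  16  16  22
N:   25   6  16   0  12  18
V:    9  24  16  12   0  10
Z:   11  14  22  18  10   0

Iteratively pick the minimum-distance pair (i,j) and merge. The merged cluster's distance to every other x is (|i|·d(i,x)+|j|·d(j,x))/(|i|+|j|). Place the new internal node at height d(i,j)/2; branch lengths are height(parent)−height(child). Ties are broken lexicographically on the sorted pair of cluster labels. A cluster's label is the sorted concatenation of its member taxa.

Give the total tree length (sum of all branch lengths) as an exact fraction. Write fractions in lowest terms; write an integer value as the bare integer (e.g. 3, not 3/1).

151/4

step 1: merge (I,K) at d=5; branch lengths I→5/2, K→5/2; new cluster IK
  updated: d(C,IK)=49/2, d(IK,N)=11, d(IK,V)=20, d(IK,Z)=18
step 2: merge (C,V) at d=9; branch lengths C→9/2, V→9/2; new cluster CV
  updated: d(CV,IK)=89/4, d(CV,N)=37/2, d(CV,Z)=21/2
step 3: merge (CV,Z) at d=21/2; branch lengths CV→3/4, Z→21/4; new cluster CVZ
  updated: d(CVZ,IK)=125/6, d(CVZ,N)=55/3
step 4: merge (IK,N) at d=11; branch lengths IK→3, N→11/2; new cluster IKN
  updated: d(CVZ,IKN)=20
step 5: merge (CVZ,IKN) at d=20; branch lengths CVZ→19/4, IKN→9/2; new cluster CIKNVZ
final tree: (((C:9/2,V:9/2):3/4,Z:21/4):19/4,((I:5/2,K:5/2):3,N:11/2):9/2)
total length: 151/4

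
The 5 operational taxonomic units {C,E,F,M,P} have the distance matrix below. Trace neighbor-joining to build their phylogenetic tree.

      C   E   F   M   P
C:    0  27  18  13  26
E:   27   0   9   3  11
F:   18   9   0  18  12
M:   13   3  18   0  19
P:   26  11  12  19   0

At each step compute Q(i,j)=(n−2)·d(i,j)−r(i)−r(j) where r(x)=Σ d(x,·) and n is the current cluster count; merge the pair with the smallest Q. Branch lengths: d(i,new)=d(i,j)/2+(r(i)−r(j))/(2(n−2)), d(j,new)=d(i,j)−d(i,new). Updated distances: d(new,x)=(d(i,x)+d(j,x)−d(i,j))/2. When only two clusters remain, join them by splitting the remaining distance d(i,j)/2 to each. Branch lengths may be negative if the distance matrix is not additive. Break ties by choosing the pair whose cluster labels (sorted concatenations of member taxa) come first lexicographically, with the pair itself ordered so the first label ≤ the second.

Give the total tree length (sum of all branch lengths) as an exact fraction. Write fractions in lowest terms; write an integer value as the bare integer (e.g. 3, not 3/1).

281/8

1. join C+M (d=13, Q=-98) ⇒ CM; edges |C|=35/3, |M|=4/3
  updated: d(CM,E)=17/2, d(CM,F)=23/2, d(CM,P)=16
2. join CM+E (d=17/2, Q=-95/2) ⇒ CEM; edges |CM|=49/8, |E|=19/8
  updated: d(CEM,F)=6, d(CEM,P)=37/4
3. join CEM+F (d=6, Q=-109/4) ⇒ CEFM; edges |CEM|=13/8, |F|=35/8
  updated: d(CEFM,P)=61/8
4. join CEFM+P (d=61/8) ⇒ CEFMP; edges |CEFM|=61/16, |P|=61/16
final tree: ((((C:35/3,M:4/3):49/8,E:19/8):13/8,F:35/8):61/16,P:61/16)
total length: 281/8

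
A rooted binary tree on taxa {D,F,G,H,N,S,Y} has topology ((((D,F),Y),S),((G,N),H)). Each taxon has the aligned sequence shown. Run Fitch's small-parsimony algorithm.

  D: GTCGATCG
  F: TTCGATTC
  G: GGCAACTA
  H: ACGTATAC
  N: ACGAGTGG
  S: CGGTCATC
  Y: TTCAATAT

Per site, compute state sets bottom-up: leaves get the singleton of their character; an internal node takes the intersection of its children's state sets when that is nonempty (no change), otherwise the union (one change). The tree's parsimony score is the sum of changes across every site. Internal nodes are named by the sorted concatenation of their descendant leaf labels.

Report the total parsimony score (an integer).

24

[col 0] DF: children D:{G}, F:{T} ∪→ {G,T}; cost 1
[col 0] DFY: children DF:{G,T}, Y:{T} ∩→ {T}; cost 0
[col 0] DFSY: children DFY:{T}, S:{C} ∪→ {C,T}; cost 1
[col 0] GN: children G:{G}, N:{A} ∪→ {A,G}; cost 1
[col 0] GHN: children GN:{A,G}, H:{A} ∩→ {A}; cost 0
[col 0] DFGHNSY: children DFSY:{C,T}, GHN:{A} ∪→ {A,C,T}; cost 1
[col 1] DF: children D:{T}, F:{T} ∩→ {T}; cost 0
[col 1] DFY: children DF:{T}, Y:{T} ∩→ {T}; cost 0
[col 1] DFSY: children DFY:{T}, S:{G} ∪→ {G,T}; cost 1
[col 1] GN: children G:{G}, N:{C} ∪→ {C,G}; cost 1
[col 1] GHN: children GN:{C,G}, H:{C} ∩→ {C}; cost 0
[col 1] DFGHNSY: children DFSY:{G,T}, GHN:{C} ∪→ {C,G,T}; cost 1
[col 2] DF: children D:{C}, F:{C} ∩→ {C}; cost 0
[col 2] DFY: children DF:{C}, Y:{C} ∩→ {C}; cost 0
[col 2] DFSY: children DFY:{C}, S:{G} ∪→ {C,G}; cost 1
[col 2] GN: children G:{C}, N:{G} ∪→ {C,G}; cost 1
[col 2] GHN: children GN:{C,G}, H:{G} ∩→ {G}; cost 0
[col 2] DFGHNSY: children DFSY:{C,G}, GHN:{G} ∩→ {G}; cost 0
[col 3] DF: children D:{G}, F:{G} ∩→ {G}; cost 0
[col 3] DFY: children DF:{G}, Y:{A} ∪→ {A,G}; cost 1
[col 3] DFSY: children DFY:{A,G}, S:{T} ∪→ {A,G,T}; cost 1
[col 3] GN: children G:{A}, N:{A} ∩→ {A}; cost 0
[col 3] GHN: children GN:{A}, H:{T} ∪→ {A,T}; cost 1
[col 3] DFGHNSY: children DFSY:{A,G,T}, GHN:{A,T} ∩→ {A,T}; cost 0
[col 4] DF: children D:{A}, F:{A} ∩→ {A}; cost 0
[col 4] DFY: children DF:{A}, Y:{A} ∩→ {A}; cost 0
[col 4] DFSY: children DFY:{A}, S:{C} ∪→ {A,C}; cost 1
[col 4] GN: children G:{A}, N:{G} ∪→ {A,G}; cost 1
[col 4] GHN: children GN:{A,G}, H:{A} ∩→ {A}; cost 0
[col 4] DFGHNSY: children DFSY:{A,C}, GHN:{A} ∩→ {A}; cost 0
[col 5] DF: children D:{T}, F:{T} ∩→ {T}; cost 0
[col 5] DFY: children DF:{T}, Y:{T} ∩→ {T}; cost 0
[col 5] DFSY: children DFY:{T}, S:{A} ∪→ {A,T}; cost 1
[col 5] GN: children G:{C}, N:{T} ∪→ {C,T}; cost 1
[col 5] GHN: children GN:{C,T}, H:{T} ∩→ {T}; cost 0
[col 5] DFGHNSY: children DFSY:{A,T}, GHN:{T} ∩→ {T}; cost 0
[col 6] DF: children D:{C}, F:{T} ∪→ {C,T}; cost 1
[col 6] DFY: children DF:{C,T}, Y:{A} ∪→ {A,C,T}; cost 1
[col 6] DFSY: children DFY:{A,C,T}, S:{T} ∩→ {T}; cost 0
[col 6] GN: children G:{T}, N:{G} ∪→ {G,T}; cost 1
[col 6] GHN: children GN:{G,T}, H:{A} ∪→ {A,G,T}; cost 1
[col 6] DFGHNSY: children DFSY:{T}, GHN:{A,G,T} ∩→ {T}; cost 0
[col 7] DF: children D:{G}, F:{C} ∪→ {C,G}; cost 1
[col 7] DFY: children DF:{C,G}, Y:{T} ∪→ {C,G,T}; cost 1
[col 7] DFSY: children DFY:{C,G,T}, S:{C} ∩→ {C}; cost 0
[col 7] GN: children G:{A}, N:{G} ∪→ {A,G}; cost 1
[col 7] GHN: children GN:{A,G}, H:{C} ∪→ {A,C,G}; cost 1
[col 7] DFGHNSY: children DFSY:{C}, GHN:{A,C,G} ∩→ {C}; cost 0
per-site changes: [4, 3, 2, 3, 2, 2, 4, 4]; total = 24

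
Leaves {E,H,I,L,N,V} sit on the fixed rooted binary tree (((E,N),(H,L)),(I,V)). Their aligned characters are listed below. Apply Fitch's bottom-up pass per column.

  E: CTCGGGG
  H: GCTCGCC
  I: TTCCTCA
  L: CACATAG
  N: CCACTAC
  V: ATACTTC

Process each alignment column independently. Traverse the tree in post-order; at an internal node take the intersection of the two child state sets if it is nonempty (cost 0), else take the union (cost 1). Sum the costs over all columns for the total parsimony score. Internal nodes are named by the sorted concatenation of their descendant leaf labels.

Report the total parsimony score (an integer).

EN@0: {C} ∩ {C} = {C} (intersection, +0)
HL@0: {G} ∪ {C} = {C,G} (union, +1)
EHLN@0: {C} ∩ {C,G} = {C} (intersection, +0)
IV@0: {T} ∪ {A} = {A,T} (union, +1)
EHILNV@0: {C} ∪ {A,T} = {A,C,T} (union, +1)
EN@1: {T} ∪ {C} = {C,T} (union, +1)
HL@1: {C} ∪ {A} = {A,C} (union, +1)
EHLN@1: {C,T} ∩ {A,C} = {C} (intersection, +0)
IV@1: {T} ∩ {T} = {T} (intersection, +0)
EHILNV@1: {C} ∪ {T} = {C,T} (union, +1)
EN@2: {C} ∪ {A} = {A,C} (union, +1)
HL@2: {T} ∪ {C} = {C,T} (union, +1)
EHLN@2: {A,C} ∩ {C,T} = {C} (intersection, +0)
IV@2: {C} ∪ {A} = {A,C} (union, +1)
EHILNV@2: {C} ∩ {A,C} = {C} (intersection, +0)
EN@3: {G} ∪ {C} = {C,G} (union, +1)
HL@3: {C} ∪ {A} = {A,C} (union, +1)
EHLN@3: {C,G} ∩ {A,C} = {C} (intersection, +0)
IV@3: {C} ∩ {C} = {C} (intersection, +0)
EHILNV@3: {C} ∩ {C} = {C} (intersection, +0)
EN@4: {G} ∪ {T} = {G,T} (union, +1)
HL@4: {G} ∪ {T} = {G,T} (union, +1)
EHLN@4: {G,T} ∩ {G,T} = {G,T} (intersection, +0)
IV@4: {T} ∩ {T} = {T} (intersection, +0)
EHILNV@4: {G,T} ∩ {T} = {T} (intersection, +0)
EN@5: {G} ∪ {A} = {A,G} (union, +1)
HL@5: {C} ∪ {A} = {A,C} (union, +1)
EHLN@5: {A,G} ∩ {A,C} = {A} (intersection, +0)
IV@5: {C} ∪ {T} = {C,T} (union, +1)
EHILNV@5: {A} ∪ {C,T} = {A,C,T} (union, +1)
EN@6: {G} ∪ {C} = {C,G} (union, +1)
HL@6: {C} ∪ {G} = {C,G} (union, +1)
EHLN@6: {C,G} ∩ {C,G} = {C,G} (intersection, +0)
IV@6: {A} ∪ {C} = {A,C} (union, +1)
EHILNV@6: {C,G} ∩ {A,C} = {C} (intersection, +0)
per-site changes: [3, 3, 3, 2, 2, 4, 3]; total = 20

20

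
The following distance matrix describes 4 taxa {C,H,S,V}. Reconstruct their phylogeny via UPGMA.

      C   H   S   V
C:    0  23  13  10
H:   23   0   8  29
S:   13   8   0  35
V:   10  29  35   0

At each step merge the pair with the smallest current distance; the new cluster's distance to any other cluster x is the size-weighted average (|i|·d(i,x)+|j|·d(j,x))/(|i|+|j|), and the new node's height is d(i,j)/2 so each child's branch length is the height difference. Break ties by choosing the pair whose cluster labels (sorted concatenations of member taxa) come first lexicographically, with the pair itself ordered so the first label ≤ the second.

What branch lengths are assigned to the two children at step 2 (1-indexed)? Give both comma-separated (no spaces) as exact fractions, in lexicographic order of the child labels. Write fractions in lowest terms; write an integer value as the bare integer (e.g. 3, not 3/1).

5,5

iteration 1: select H,S (d=8); attach at lengths (4, 4); label the merged cluster HS
  updated: d(C,HS)=18, d(HS,V)=32
iteration 2: select C,V (d=10); attach at lengths (5, 5); label the merged cluster CV
  updated: d(CV,HS)=25
iteration 3: select CV,HS (d=25); attach at lengths (15/2, 17/2); label the merged cluster CHSV
final tree: ((C:5,V:5):15/2,(H:4,S:4):17/2)
total length: 34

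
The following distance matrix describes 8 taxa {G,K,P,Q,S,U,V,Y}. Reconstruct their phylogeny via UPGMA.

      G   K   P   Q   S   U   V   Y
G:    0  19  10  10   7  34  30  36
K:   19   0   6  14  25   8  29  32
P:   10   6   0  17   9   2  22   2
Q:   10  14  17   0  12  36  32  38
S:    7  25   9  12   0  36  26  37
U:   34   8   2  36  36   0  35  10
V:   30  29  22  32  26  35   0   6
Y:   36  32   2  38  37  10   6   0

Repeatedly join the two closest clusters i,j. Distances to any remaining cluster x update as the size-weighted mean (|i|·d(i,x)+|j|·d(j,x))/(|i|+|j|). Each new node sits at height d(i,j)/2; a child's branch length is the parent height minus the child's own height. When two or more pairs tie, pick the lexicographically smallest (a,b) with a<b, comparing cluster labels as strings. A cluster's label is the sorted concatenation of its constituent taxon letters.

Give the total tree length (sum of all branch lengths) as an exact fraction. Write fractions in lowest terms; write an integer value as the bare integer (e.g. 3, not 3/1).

iteration 1: select P,U (d=2); attach at lengths (1, 1); label the merged cluster PU
  updated: d(G,PU)=22, d(K,PU)=7, d(PU,Q)=53/2, d(PU,S)=45/2, d(PU,V)=57/2, d(PU,Y)=6
iteration 2: select PU,Y (d=6); attach at lengths (2, 3); label the merged cluster PUY
  updated: d(G,PUY)=80/3, d(K,PUY)=46/3, d(PUY,Q)=91/3, d(PUY,S)=82/3, d(PUY,V)=21
iteration 3: select G,S (d=7); attach at lengths (7/2, 7/2); label the merged cluster GS
  updated: d(GS,K)=22, d(GS,PUY)=27, d(GS,Q)=11, d(GS,V)=28
iteration 4: select GS,Q (d=11); attach at lengths (2, 11/2); label the merged cluster GQS
  updated: d(GQS,K)=58/3, d(GQS,PUY)=253/9, d(GQS,V)=88/3
iteration 5: select K,PUY (d=46/3); attach at lengths (23/3, 14/3); label the merged cluster KPUY
  updated: d(GQS,KPUY)=311/12, d(KPUY,V)=23
iteration 6: select KPUY,V (d=23); attach at lengths (23/6, 23/2); label the merged cluster KPUVY
  updated: d(GQS,KPUVY)=133/5
iteration 7: select GQS,KPUVY (d=133/5); attach at lengths (39/5, 9/5); label the merged cluster GKPQSUVY
final tree: (((G:7/2,S:7/2):2,Q:11/2):39/5,((K:23/3,((P:1,U:1):2,Y:3):14/3):23/6,V:23/2):9/5)
total length: 1763/30

1763/30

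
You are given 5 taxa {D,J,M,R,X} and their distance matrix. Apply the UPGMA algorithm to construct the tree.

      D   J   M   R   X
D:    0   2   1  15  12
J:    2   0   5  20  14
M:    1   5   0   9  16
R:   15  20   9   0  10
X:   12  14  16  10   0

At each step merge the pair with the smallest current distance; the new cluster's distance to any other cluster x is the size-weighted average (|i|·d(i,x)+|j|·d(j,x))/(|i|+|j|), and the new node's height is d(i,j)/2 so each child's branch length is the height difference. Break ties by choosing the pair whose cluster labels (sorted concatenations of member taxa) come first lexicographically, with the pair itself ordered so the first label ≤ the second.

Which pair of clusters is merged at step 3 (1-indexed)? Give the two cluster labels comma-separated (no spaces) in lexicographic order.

R,X

step 1: merge (D,M) at d=1; branch lengths D→1/2, M→1/2; new cluster DM
  updated: d(DM,J)=7/2, d(DM,R)=12, d(DM,X)=14
step 2: merge (DM,J) at d=7/2; branch lengths DM→5/4, J→7/4; new cluster DJM
  updated: d(DJM,R)=44/3, d(DJM,X)=14
step 3: merge (R,X) at d=10; branch lengths R→5, X→5; new cluster RX
  updated: d(DJM,RX)=43/3
step 4: merge (DJM,RX) at d=43/3; branch lengths DJM→65/12, RX→13/6; new cluster DJMRX
final tree: (((D:1/2,M:1/2):5/4,J:7/4):65/12,(R:5,X:5):13/6)
total length: 259/12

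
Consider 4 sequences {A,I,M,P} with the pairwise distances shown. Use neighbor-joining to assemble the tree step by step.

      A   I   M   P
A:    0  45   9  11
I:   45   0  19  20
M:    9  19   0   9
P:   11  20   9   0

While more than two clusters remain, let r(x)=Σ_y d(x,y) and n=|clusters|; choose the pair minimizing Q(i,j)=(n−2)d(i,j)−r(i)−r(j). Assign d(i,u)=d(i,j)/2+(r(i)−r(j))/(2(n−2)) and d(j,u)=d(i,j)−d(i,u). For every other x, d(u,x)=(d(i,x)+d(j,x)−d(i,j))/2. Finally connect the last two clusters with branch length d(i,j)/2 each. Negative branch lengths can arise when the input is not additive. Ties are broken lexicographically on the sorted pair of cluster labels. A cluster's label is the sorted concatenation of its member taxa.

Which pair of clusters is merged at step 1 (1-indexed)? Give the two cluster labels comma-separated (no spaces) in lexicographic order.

iteration 1: select A,M (d=9, Q=-84); attach at lengths (23/2, -5/2); label the merged cluster AM
  updated: d(AM,I)=55/2, d(AM,P)=11/2
iteration 2: select AM,I (d=55/2, Q=-53); attach at lengths (13/2, 21); label the merged cluster AIM
  updated: d(AIM,P)=-1
iteration 3: select AIM,P (d=-1); attach at lengths (-1/2, -1/2); label the merged cluster AIMP
final tree: (((A:23/2,M:-5/2):13/2,I:21):-1/2,P:-1/2)
total length: 71/2

A,M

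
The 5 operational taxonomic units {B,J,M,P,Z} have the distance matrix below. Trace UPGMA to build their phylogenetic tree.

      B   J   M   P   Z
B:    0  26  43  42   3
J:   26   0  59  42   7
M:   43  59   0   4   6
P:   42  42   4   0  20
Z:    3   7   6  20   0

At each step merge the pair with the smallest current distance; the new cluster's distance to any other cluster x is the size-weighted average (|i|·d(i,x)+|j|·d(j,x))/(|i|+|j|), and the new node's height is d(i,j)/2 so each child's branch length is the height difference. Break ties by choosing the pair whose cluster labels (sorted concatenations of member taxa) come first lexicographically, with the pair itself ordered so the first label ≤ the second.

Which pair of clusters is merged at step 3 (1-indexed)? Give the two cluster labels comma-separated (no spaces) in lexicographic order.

BZ,J

1. join B+Z (d=3) ⇒ BZ; edges |B|=3/2, |Z|=3/2
  updated: d(BZ,J)=33/2, d(BZ,M)=49/2, d(BZ,P)=31
2. join M+P (d=4) ⇒ MP; edges |M|=2, |P|=2
  updated: d(BZ,MP)=111/4, d(J,MP)=101/2
3. join BZ+J (d=33/2) ⇒ BJZ; edges |BZ|=27/4, |J|=33/4
  updated: d(BJZ,MP)=106/3
4. join BJZ+MP (d=106/3) ⇒ BJMPZ; edges |BJZ|=113/12, |MP|=47/3
final tree: (((B:3/2,Z:3/2):27/4,J:33/4):113/12,(M:2,P:2):47/3)
total length: 565/12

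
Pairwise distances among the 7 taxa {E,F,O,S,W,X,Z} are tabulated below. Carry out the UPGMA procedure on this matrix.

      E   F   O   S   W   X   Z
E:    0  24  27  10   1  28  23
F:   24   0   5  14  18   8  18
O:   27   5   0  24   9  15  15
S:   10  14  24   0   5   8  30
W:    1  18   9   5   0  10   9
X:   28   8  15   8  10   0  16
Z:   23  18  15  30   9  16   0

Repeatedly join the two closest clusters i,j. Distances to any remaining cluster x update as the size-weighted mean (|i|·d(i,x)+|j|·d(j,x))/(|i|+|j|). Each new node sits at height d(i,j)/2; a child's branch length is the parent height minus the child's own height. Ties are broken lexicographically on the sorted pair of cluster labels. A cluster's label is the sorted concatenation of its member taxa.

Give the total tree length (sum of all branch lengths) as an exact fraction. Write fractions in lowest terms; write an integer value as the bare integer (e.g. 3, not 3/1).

118/3

iteration 1: select E,W (d=1); attach at lengths (1/2, 1/2); label the merged cluster EW
  updated: d(EW,F)=21, d(EW,O)=18, d(EW,S)=15/2, d(EW,X)=19, d(EW,Z)=16
iteration 2: select F,O (d=5); attach at lengths (5/2, 5/2); label the merged cluster FO
  updated: d(EW,FO)=39/2, d(FO,S)=19, d(FO,X)=23/2, d(FO,Z)=33/2
iteration 3: select EW,S (d=15/2); attach at lengths (13/4, 15/4); label the merged cluster ESW
  updated: d(ESW,FO)=58/3, d(ESW,X)=46/3, d(ESW,Z)=62/3
iteration 4: select FO,X (d=23/2); attach at lengths (13/4, 23/4); label the merged cluster FOX
  updated: d(ESW,FOX)=18, d(FOX,Z)=49/3
iteration 5: select FOX,Z (d=49/3); attach at lengths (29/12, 49/6); label the merged cluster FOXZ
  updated: d(ESW,FOXZ)=56/3
iteration 6: select ESW,FOXZ (d=56/3); attach at lengths (67/12, 7/6); label the merged cluster EFOSWXZ
final tree: (((E:1/2,W:1/2):13/4,S:15/4):67/12,(((F:5/2,O:5/2):13/4,X:23/4):29/12,Z:49/6):7/6)
total length: 118/3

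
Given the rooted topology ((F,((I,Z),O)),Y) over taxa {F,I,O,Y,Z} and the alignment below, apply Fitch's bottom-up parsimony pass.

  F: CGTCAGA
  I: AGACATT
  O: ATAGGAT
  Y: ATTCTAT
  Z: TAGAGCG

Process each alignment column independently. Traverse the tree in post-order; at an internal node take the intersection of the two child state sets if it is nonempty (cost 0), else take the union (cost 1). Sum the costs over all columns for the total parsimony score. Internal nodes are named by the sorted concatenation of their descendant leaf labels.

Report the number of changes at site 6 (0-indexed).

2

[col 0] IZ: children I:{A}, Z:{T} ∪→ {A,T}; cost 1
[col 0] IOZ: children IZ:{A,T}, O:{A} ∩→ {A}; cost 0
[col 0] FIOZ: children F:{C}, IOZ:{A} ∪→ {A,C}; cost 1
[col 0] FIOYZ: children FIOZ:{A,C}, Y:{A} ∩→ {A}; cost 0
[col 1] IZ: children I:{G}, Z:{A} ∪→ {A,G}; cost 1
[col 1] IOZ: children IZ:{A,G}, O:{T} ∪→ {A,G,T}; cost 1
[col 1] FIOZ: children F:{G}, IOZ:{A,G,T} ∩→ {G}; cost 0
[col 1] FIOYZ: children FIOZ:{G}, Y:{T} ∪→ {G,T}; cost 1
[col 2] IZ: children I:{A}, Z:{G} ∪→ {A,G}; cost 1
[col 2] IOZ: children IZ:{A,G}, O:{A} ∩→ {A}; cost 0
[col 2] FIOZ: children F:{T}, IOZ:{A} ∪→ {A,T}; cost 1
[col 2] FIOYZ: children FIOZ:{A,T}, Y:{T} ∩→ {T}; cost 0
[col 3] IZ: children I:{C}, Z:{A} ∪→ {A,C}; cost 1
[col 3] IOZ: children IZ:{A,C}, O:{G} ∪→ {A,C,G}; cost 1
[col 3] FIOZ: children F:{C}, IOZ:{A,C,G} ∩→ {C}; cost 0
[col 3] FIOYZ: children FIOZ:{C}, Y:{C} ∩→ {C}; cost 0
[col 4] IZ: children I:{A}, Z:{G} ∪→ {A,G}; cost 1
[col 4] IOZ: children IZ:{A,G}, O:{G} ∩→ {G}; cost 0
[col 4] FIOZ: children F:{A}, IOZ:{G} ∪→ {A,G}; cost 1
[col 4] FIOYZ: children FIOZ:{A,G}, Y:{T} ∪→ {A,G,T}; cost 1
[col 5] IZ: children I:{T}, Z:{C} ∪→ {C,T}; cost 1
[col 5] IOZ: children IZ:{C,T}, O:{A} ∪→ {A,C,T}; cost 1
[col 5] FIOZ: children F:{G}, IOZ:{A,C,T} ∪→ {A,C,G,T}; cost 1
[col 5] FIOYZ: children FIOZ:{A,C,G,T}, Y:{A} ∩→ {A}; cost 0
[col 6] IZ: children I:{T}, Z:{G} ∪→ {G,T}; cost 1
[col 6] IOZ: children IZ:{G,T}, O:{T} ∩→ {T}; cost 0
[col 6] FIOZ: children F:{A}, IOZ:{T} ∪→ {A,T}; cost 1
[col 6] FIOYZ: children FIOZ:{A,T}, Y:{T} ∩→ {T}; cost 0
per-site changes: [2, 3, 2, 2, 3, 3, 2]; total = 17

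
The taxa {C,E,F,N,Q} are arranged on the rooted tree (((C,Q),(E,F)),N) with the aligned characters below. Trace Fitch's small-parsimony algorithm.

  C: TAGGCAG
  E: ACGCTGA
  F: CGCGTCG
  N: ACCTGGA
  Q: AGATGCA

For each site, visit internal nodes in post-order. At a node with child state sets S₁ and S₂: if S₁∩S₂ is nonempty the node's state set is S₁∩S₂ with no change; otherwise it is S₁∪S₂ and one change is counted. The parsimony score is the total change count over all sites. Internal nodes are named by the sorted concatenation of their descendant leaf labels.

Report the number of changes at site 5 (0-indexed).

3

[col 0] CQ: children C:{T}, Q:{A} ∪→ {A,T}; cost 1
[col 0] EF: children E:{A}, F:{C} ∪→ {A,C}; cost 1
[col 0] CEFQ: children CQ:{A,T}, EF:{A,C} ∩→ {A}; cost 0
[col 0] CEFNQ: children CEFQ:{A}, N:{A} ∩→ {A}; cost 0
[col 1] CQ: children C:{A}, Q:{G} ∪→ {A,G}; cost 1
[col 1] EF: children E:{C}, F:{G} ∪→ {C,G}; cost 1
[col 1] CEFQ: children CQ:{A,G}, EF:{C,G} ∩→ {G}; cost 0
[col 1] CEFNQ: children CEFQ:{G}, N:{C} ∪→ {C,G}; cost 1
[col 2] CQ: children C:{G}, Q:{A} ∪→ {A,G}; cost 1
[col 2] EF: children E:{G}, F:{C} ∪→ {C,G}; cost 1
[col 2] CEFQ: children CQ:{A,G}, EF:{C,G} ∩→ {G}; cost 0
[col 2] CEFNQ: children CEFQ:{G}, N:{C} ∪→ {C,G}; cost 1
[col 3] CQ: children C:{G}, Q:{T} ∪→ {G,T}; cost 1
[col 3] EF: children E:{C}, F:{G} ∪→ {C,G}; cost 1
[col 3] CEFQ: children CQ:{G,T}, EF:{C,G} ∩→ {G}; cost 0
[col 3] CEFNQ: children CEFQ:{G}, N:{T} ∪→ {G,T}; cost 1
[col 4] CQ: children C:{C}, Q:{G} ∪→ {C,G}; cost 1
[col 4] EF: children E:{T}, F:{T} ∩→ {T}; cost 0
[col 4] CEFQ: children CQ:{C,G}, EF:{T} ∪→ {C,G,T}; cost 1
[col 4] CEFNQ: children CEFQ:{C,G,T}, N:{G} ∩→ {G}; cost 0
[col 5] CQ: children C:{A}, Q:{C} ∪→ {A,C}; cost 1
[col 5] EF: children E:{G}, F:{C} ∪→ {C,G}; cost 1
[col 5] CEFQ: children CQ:{A,C}, EF:{C,G} ∩→ {C}; cost 0
[col 5] CEFNQ: children CEFQ:{C}, N:{G} ∪→ {C,G}; cost 1
[col 6] CQ: children C:{G}, Q:{A} ∪→ {A,G}; cost 1
[col 6] EF: children E:{A}, F:{G} ∪→ {A,G}; cost 1
[col 6] CEFQ: children CQ:{A,G}, EF:{A,G} ∩→ {A,G}; cost 0
[col 6] CEFNQ: children CEFQ:{A,G}, N:{A} ∩→ {A}; cost 0
per-site changes: [2, 3, 3, 3, 2, 3, 2]; total = 18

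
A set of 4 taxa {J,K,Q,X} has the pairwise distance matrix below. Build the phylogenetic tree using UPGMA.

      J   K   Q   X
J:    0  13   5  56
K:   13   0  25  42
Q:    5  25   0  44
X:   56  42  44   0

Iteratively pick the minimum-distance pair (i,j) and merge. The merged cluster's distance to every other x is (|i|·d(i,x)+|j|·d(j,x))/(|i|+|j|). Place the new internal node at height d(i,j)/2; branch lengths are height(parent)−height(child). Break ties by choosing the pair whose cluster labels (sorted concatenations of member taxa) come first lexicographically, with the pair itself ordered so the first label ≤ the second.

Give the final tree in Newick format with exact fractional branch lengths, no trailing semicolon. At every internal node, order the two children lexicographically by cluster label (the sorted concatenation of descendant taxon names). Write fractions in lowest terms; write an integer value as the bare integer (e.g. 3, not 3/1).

iteration 1: select J,Q (d=5); attach at lengths (5/2, 5/2); label the merged cluster JQ
  updated: d(JQ,K)=19, d(JQ,X)=50
iteration 2: select JQ,K (d=19); attach at lengths (7, 19/2); label the merged cluster JKQ
  updated: d(JKQ,X)=142/3
iteration 3: select JKQ,X (d=142/3); attach at lengths (85/6, 71/3); label the merged cluster JKQX
final tree: (((J:5/2,Q:5/2):7,K:19/2):85/6,X:71/3)
total length: 178/3

(((J:5/2,Q:5/2):7,K:19/2):85/6,X:71/3)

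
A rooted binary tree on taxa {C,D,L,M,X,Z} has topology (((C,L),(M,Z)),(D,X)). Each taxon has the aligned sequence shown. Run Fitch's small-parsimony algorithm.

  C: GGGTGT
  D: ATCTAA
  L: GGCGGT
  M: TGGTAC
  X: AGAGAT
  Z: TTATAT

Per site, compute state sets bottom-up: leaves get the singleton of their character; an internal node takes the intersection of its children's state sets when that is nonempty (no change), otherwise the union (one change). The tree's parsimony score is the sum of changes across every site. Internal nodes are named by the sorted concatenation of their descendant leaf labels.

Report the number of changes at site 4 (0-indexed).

1

[col 0] CL: children C:{G}, L:{G} ∩→ {G}; cost 0
[col 0] MZ: children M:{T}, Z:{T} ∩→ {T}; cost 0
[col 0] CLMZ: children CL:{G}, MZ:{T} ∪→ {G,T}; cost 1
[col 0] DX: children D:{A}, X:{A} ∩→ {A}; cost 0
[col 0] CDLMXZ: children CLMZ:{G,T}, DX:{A} ∪→ {A,G,T}; cost 1
[col 1] CL: children C:{G}, L:{G} ∩→ {G}; cost 0
[col 1] MZ: children M:{G}, Z:{T} ∪→ {G,T}; cost 1
[col 1] CLMZ: children CL:{G}, MZ:{G,T} ∩→ {G}; cost 0
[col 1] DX: children D:{T}, X:{G} ∪→ {G,T}; cost 1
[col 1] CDLMXZ: children CLMZ:{G}, DX:{G,T} ∩→ {G}; cost 0
[col 2] CL: children C:{G}, L:{C} ∪→ {C,G}; cost 1
[col 2] MZ: children M:{G}, Z:{A} ∪→ {A,G}; cost 1
[col 2] CLMZ: children CL:{C,G}, MZ:{A,G} ∩→ {G}; cost 0
[col 2] DX: children D:{C}, X:{A} ∪→ {A,C}; cost 1
[col 2] CDLMXZ: children CLMZ:{G}, DX:{A,C} ∪→ {A,C,G}; cost 1
[col 3] CL: children C:{T}, L:{G} ∪→ {G,T}; cost 1
[col 3] MZ: children M:{T}, Z:{T} ∩→ {T}; cost 0
[col 3] CLMZ: children CL:{G,T}, MZ:{T} ∩→ {T}; cost 0
[col 3] DX: children D:{T}, X:{G} ∪→ {G,T}; cost 1
[col 3] CDLMXZ: children CLMZ:{T}, DX:{G,T} ∩→ {T}; cost 0
[col 4] CL: children C:{G}, L:{G} ∩→ {G}; cost 0
[col 4] MZ: children M:{A}, Z:{A} ∩→ {A}; cost 0
[col 4] CLMZ: children CL:{G}, MZ:{A} ∪→ {A,G}; cost 1
[col 4] DX: children D:{A}, X:{A} ∩→ {A}; cost 0
[col 4] CDLMXZ: children CLMZ:{A,G}, DX:{A} ∩→ {A}; cost 0
[col 5] CL: children C:{T}, L:{T} ∩→ {T}; cost 0
[col 5] MZ: children M:{C}, Z:{T} ∪→ {C,T}; cost 1
[col 5] CLMZ: children CL:{T}, MZ:{C,T} ∩→ {T}; cost 0
[col 5] DX: children D:{A}, X:{T} ∪→ {A,T}; cost 1
[col 5] CDLMXZ: children CLMZ:{T}, DX:{A,T} ∩→ {T}; cost 0
per-site changes: [2, 2, 4, 2, 1, 2]; total = 13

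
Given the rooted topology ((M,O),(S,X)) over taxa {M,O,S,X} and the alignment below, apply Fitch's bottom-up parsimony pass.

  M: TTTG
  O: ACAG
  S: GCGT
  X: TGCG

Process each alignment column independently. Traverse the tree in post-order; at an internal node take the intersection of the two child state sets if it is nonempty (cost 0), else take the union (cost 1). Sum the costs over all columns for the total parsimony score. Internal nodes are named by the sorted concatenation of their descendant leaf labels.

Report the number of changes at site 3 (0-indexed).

1

site 0, node MO: M={T} ∪ O={A} → {A,T} (+1)
site 0, node SX: S={G} ∪ X={T} → {G,T} (+1)
site 0, node MOSX: MO={A,T} ∩ SX={G,T} → {T} (+0)
site 1, node MO: M={T} ∪ O={C} → {C,T} (+1)
site 1, node SX: S={C} ∪ X={G} → {C,G} (+1)
site 1, node MOSX: MO={C,T} ∩ SX={C,G} → {C} (+0)
site 2, node MO: M={T} ∪ O={A} → {A,T} (+1)
site 2, node SX: S={G} ∪ X={C} → {C,G} (+1)
site 2, node MOSX: MO={A,T} ∪ SX={C,G} → {A,C,G,T} (+1)
site 3, node MO: M={G} ∩ O={G} → {G} (+0)
site 3, node SX: S={T} ∪ X={G} → {G,T} (+1)
site 3, node MOSX: MO={G} ∩ SX={G,T} → {G} (+0)
per-site changes: [2, 2, 3, 1]; total = 8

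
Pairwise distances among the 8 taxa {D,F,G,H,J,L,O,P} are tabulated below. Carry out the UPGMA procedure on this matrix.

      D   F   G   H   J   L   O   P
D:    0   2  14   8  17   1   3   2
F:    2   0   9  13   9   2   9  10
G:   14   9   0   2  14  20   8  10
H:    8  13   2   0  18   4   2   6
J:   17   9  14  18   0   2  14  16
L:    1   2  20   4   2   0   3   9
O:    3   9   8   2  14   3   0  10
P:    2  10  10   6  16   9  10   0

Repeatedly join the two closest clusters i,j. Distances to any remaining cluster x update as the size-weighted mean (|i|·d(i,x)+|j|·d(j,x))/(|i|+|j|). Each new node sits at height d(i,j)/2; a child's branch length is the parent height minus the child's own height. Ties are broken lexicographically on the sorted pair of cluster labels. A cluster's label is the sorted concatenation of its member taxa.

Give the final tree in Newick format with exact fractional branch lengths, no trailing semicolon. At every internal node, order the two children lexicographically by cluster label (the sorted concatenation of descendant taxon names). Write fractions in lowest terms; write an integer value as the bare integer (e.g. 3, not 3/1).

iteration 1: select D,L (d=1); attach at lengths (1/2, 1/2); label the merged cluster DL
  updated: d(DL,F)=2, d(DL,G)=17, d(DL,H)=6, d(DL,J)=19/2, d(DL,O)=3, d(DL,P)=11/2
iteration 2: select DL,F (d=2); attach at lengths (1/2, 1); label the merged cluster DFL
  updated: d(DFL,G)=43/3, d(DFL,H)=25/3, d(DFL,J)=28/3, d(DFL,O)=5, d(DFL,P)=7
iteration 3: select G,H (d=2); attach at lengths (1, 1); label the merged cluster GH
  updated: d(DFL,GH)=34/3, d(GH,J)=16, d(GH,O)=5, d(GH,P)=8
iteration 4: select DFL,O (d=5); attach at lengths (3/2, 5/2); label the merged cluster DFLO
  updated: d(DFLO,GH)=39/4, d(DFLO,J)=21/2, d(DFLO,P)=31/4
iteration 5: select DFLO,P (d=31/4); attach at lengths (11/8, 31/8); label the merged cluster DFLOP
  updated: d(DFLOP,GH)=47/5, d(DFLOP,J)=58/5
iteration 6: select DFLOP,GH (d=47/5); attach at lengths (33/40, 37/10); label the merged cluster DFGHLOP
  updated: d(DFGHLOP,J)=90/7
iteration 7: select DFGHLOP,J (d=90/7); attach at lengths (121/70, 45/7); label the merged cluster DFGHJLOP
final tree: ((((((D:1/2,L:1/2):1/2,F:1):3/2,O:5/2):11/8,P:31/8):33/40,(G:1,H:1):37/10):121/70,J:45/7)
total length: 7401/280

((((((D:1/2,L:1/2):1/2,F:1):3/2,O:5/2):11/8,P:31/8):33/40,(G:1,H:1):37/10):121/70,J:45/7)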